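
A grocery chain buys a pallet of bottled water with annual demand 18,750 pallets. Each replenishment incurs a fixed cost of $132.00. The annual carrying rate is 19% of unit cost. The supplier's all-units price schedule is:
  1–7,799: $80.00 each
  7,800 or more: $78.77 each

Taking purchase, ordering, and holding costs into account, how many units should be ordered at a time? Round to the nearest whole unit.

Holding cost per unit per year at price C is H = 0.19·C.
Evaluate total cost at each tier's feasible EOQ or, if the EOQ is below the tier, at the tier's minimum quantity.
EOQ at $80.00 = 570.7 (feasible in tier 1): TC = 18,750×$80.00 + (18,750/570.7)×132 + (570.7/2)×0.19×$80.00 = $1,508,674.10.
EOQ at $78.77 = 575.1 < 7800, so use break Q=7800: TC = 18,750×$78.77 + (18,750/7800.0)×132 + (7800.0/2)×0.19×$78.77 = $1,535,623.38.
Lowest total cost is $1,508,674.10 at Q = 570.7.

Q* ≈ 571 pallets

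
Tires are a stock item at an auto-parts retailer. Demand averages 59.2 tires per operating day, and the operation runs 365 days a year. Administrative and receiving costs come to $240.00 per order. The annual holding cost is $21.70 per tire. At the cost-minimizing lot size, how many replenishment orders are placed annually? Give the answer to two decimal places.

Annual demand D = 59.2 × 365 = 21,608.
The optimal lot size = √(2DS/H) = √(2 × 21,608 × 240 / 21.7) ≈ 691.35.
Orders per year = D / Q* = 21,608 / 691.35 ≈ 31.255.

N ≈ 31.25 orders per year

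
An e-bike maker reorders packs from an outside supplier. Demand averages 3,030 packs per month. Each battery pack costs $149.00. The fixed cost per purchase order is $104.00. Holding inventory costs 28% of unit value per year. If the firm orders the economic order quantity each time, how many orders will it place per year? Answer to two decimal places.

N ≈ 85.40 orders per year

Annual demand D = 3,030 × 12 = 36,360.
Holding cost H = 0.28 × $149.00 = $41.7200 per unit per year.
Q* = √(2DS/H) = √(2 × 36,360 × 104 / 41.72) ≈ 425.77.
Orders per year = D / Q* = 36,360 / 425.77 ≈ 85.399.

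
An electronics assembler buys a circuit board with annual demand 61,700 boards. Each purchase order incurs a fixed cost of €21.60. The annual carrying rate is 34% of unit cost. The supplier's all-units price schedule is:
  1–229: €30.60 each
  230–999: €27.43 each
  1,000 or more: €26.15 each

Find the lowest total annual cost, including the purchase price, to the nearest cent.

Holding cost per unit per year at price C is H = 0.34·C.
For each price level, check whether its EOQ is feasible; otherwise the best quantity at that price is the breakpoint.
Tier 1 (€30.60): EOQ = 506.2 exceeds tier's upper bound 229, so this tier is dominated.
EOQ at €27.43 = 534.6 (feasible in tier 2): TC = 61,700×€27.43 + (61,700/534.6)×21.6 + (534.6/2)×0.34×€27.43 = €1,697,416.82.
EOQ at €26.15 = 547.5 < 1000, so use break Q=1000: TC = 61,700×€26.15 + (61,700/1000.0)×21.6 + (1000.0/2)×0.34×€26.15 = €1,619,233.22.
Lowest total cost among the candidates is at Q = 1000.0.

TC* ≈ €1,619,233.22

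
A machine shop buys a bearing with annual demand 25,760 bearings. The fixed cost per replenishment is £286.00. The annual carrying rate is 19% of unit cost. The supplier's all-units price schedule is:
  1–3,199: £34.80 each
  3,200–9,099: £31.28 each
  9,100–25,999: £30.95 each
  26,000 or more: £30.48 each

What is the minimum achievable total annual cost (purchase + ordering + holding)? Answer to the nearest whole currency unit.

Holding cost per unit per year at price C is H = 0.19·C.
Candidates are each tier's EOQ (if it falls in that tier) and each price-break quantity.
EOQ at £34.80 = 1492.8 (feasible in tier 1): TC = 25,760×£34.80 + (25,760/1492.8)×286 + (1492.8/2)×0.19×£34.80 = £906,318.46.
EOQ at £31.28 = 1574.6 < 3200, so use break Q=3200: TC = 25,760×£31.28 + (25,760/3200.0)×286 + (3200.0/2)×0.19×£31.28 = £817,584.22.
EOQ at £30.95 = 1582.9 < 9100, so use break Q=9100: TC = 25,760×£30.95 + (25,760/9100.0)×286 + (9100.0/2)×0.19×£30.95 = £824,837.88.
EOQ at £30.48 = 1595.1 < 26000, so use break Q=26000: TC = 25,760×£30.48 + (25,760/26000.0)×286 + (26000.0/2)×0.19×£30.48 = £860,733.76.
Lowest total cost among the candidates is at Q = 3200.0.

TC* ≈ £817,584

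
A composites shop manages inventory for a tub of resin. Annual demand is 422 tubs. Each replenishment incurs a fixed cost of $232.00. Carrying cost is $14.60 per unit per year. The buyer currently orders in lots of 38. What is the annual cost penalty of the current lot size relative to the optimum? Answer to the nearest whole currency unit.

EOQ = √(2DS/H) = √(2 × 422 × 232 / 14.6) ≈ 115.81.
Cost at Q* = (D/Q*)S + (Q*/2)H = √(2DSH) ≈ $1,690.80.
Cost at Q = 38: (422/38)×232 + (38/2)×14.6 = $2,576.42 + $277.40 = $2,853.82.
Excess = $2,853.82 − $1,690.80 = $1,163.02.

Extra cost ≈ $1,163 per year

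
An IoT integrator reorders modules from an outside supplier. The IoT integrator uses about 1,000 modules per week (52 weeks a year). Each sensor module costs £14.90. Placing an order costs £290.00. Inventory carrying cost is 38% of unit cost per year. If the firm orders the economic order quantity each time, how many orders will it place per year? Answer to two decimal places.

N ≈ 22.53 orders per year

Annual demand D = 1,000 × 52 = 52,000.
Holding cost H = 0.38 × £14.90 = £5.6620 per unit per year.
The optimal lot size = √(2DS/H) = √(2 × 52,000 × 290 / 5.662) ≈ 2307.97.
Orders per year = D / Q* = 52,000 / 2307.97 ≈ 22.531.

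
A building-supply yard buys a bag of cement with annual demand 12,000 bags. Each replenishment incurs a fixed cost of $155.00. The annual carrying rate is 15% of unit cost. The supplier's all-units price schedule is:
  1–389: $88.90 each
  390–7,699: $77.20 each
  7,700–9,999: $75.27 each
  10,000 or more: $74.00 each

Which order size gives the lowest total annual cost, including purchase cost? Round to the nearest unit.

Q* ≈ 567 bags

Holding cost per unit per year at price C is H = 0.15·C.
Evaluate total cost at each tier's feasible EOQ or, if the EOQ is below the tier, at the tier's minimum quantity.
Tier 1 ($88.90): EOQ = 528.2 exceeds tier's upper bound 389, so this tier is dominated.
EOQ at $77.20 = 566.8 (feasible in tier 2): TC = 12,000×$77.20 + (12,000/566.8)×155 + (566.8/2)×0.15×$77.20 = $932,963.35.
EOQ at $75.27 = 574.0 < 7700, so use break Q=7700: TC = 12,000×$75.27 + (12,000/7700.0)×155 + (7700.0/2)×0.15×$75.27 = $946,949.98.
EOQ at $74.00 = 578.9 < 10000, so use break Q=10000: TC = 12,000×$74.00 + (12,000/10000.0)×155 + (10000.0/2)×0.15×$74.00 = $943,686.00.
Lowest total cost is $932,963.35 at Q = 566.8.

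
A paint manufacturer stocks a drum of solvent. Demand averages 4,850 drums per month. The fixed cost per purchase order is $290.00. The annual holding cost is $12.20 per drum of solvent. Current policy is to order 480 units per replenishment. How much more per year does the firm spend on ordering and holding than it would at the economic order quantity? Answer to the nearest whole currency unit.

Annual demand D = 4,850 × 12 = 58,200.
EOQ = √(2DS/H) = √(2 × 58,200 × 290 / 12.2) ≈ 1663.40.
Cost at Q* = (D/Q*)S + (Q*/2)H = √(2DSH) ≈ $20,293.43.
Cost at Q = 480: (58,200/480)×290 + (480/2)×12.2 = $35,162.50 + $2,928.00 = $38,090.50.
Excess = $38,090.50 − $20,293.43 = $17,797.07.

Extra cost ≈ $17,797 per year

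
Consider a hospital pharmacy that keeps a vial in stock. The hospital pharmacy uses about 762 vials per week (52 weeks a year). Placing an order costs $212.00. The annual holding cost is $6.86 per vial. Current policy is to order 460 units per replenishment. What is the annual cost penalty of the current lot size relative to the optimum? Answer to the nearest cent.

Extra cost ≈ $9,103.75 per year

Annual demand D = 762 × 52 = 39,624.
EOQ = √(2DS/H) = √(2 × 39,624 × 212 / 6.86) ≈ 1564.95.
Cost at Q* = (D/Q*)S + (Q*/2)H = √(2DSH) ≈ $10,735.55.
Cost at Q = 460: (39,624/460)×212 + (460/2)×6.86 = $18,261.50 + $1,577.80 = $19,839.30.
Excess = $19,839.30 − $10,735.55 = $9,103.75.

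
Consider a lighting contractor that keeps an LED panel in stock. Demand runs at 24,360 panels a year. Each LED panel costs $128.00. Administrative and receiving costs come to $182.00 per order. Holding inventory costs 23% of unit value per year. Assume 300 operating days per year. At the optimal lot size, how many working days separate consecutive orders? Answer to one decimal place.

T ≈ 6.8 days

Holding cost H = 0.23 × $128.00 = $29.4400 per unit per year.
EOQ = √(2DS/H) = √(2 × 24,360 × 182 / 29.44) ≈ 548.81.
Cycle time = Q*/D × 300 = 548.81 / 24,360 × 300 ≈ 6.759 days.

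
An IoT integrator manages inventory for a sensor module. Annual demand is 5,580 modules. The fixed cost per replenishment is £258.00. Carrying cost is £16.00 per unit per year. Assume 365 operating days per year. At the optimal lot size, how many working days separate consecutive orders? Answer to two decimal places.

T ≈ 27.75 days

EOQ = √(2DS/H) = √(2 × 5,580 × 258 / 16) ≈ 424.21.
Cycle time = Q*/D × 365 = 424.21 / 5,580 × 365 ≈ 27.749 days.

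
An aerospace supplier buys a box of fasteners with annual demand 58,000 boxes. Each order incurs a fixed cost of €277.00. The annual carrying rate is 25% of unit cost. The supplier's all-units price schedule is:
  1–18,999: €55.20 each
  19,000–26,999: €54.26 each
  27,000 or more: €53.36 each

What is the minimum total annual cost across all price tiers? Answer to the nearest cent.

Holding cost per unit per year at price C is H = 0.25·C.
Candidates are each tier's EOQ (if it falls in that tier) and each price-break quantity.
EOQ at €55.20 = 1525.9 (feasible in tier 1): TC = 58,000×€55.20 + (58,000/1525.9)×277 + (1525.9/2)×0.25×€55.20 = €3,222,657.58.
EOQ at €54.26 = 1539.1 < 19000, so use break Q=19000: TC = 58,000×€54.26 + (58,000/19000.0)×277 + (19000.0/2)×0.25×€54.26 = €3,276,793.08.
EOQ at €53.36 = 1552.0 < 27000, so use break Q=27000: TC = 58,000×€53.36 + (58,000/27000.0)×277 + (27000.0/2)×0.25×€53.36 = €3,275,565.04.
Lowest total cost among the candidates is at Q = 1525.9.

TC* ≈ €3,222,657.58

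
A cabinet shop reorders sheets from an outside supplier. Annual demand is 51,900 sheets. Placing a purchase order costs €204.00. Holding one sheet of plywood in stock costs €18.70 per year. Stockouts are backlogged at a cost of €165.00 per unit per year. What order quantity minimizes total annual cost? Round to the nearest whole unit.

With planned backorders, Q* = √(2DS/H) · √((H+B)/B).
√(2DS/H) = √(2 × 51,900 × 204 / 18.7) = 1064.126.
√((H+B)/B) = √((18.7+165)/165) = 1.0551.
Q* ≈ 1122.808.

Q* ≈ 1,123 sheets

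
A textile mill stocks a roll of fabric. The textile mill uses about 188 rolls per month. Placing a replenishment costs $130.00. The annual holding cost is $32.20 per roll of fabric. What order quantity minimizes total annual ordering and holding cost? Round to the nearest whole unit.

Q* ≈ 135 rolls

Annual demand D = 188 × 12 = 2,256.
EOQ = √(2DS / H) = √(2 × 2,256 × 130 / 32.2).
= √(586,560 / 32.2) = √18,216.1491 ≈ 134.967.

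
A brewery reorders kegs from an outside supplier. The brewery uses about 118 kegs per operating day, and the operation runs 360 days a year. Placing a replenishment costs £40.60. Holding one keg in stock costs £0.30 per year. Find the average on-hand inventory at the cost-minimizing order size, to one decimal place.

Annual demand D = 118 × 360 = 42,480.
The optimal lot size = √(2DS/H) = √(2 × 42,480 × 40.6 / 0.3) ≈ 3390.86.
Average inventory = Q*/2 ≈ 3390.86 / 2 = 1695.429.

Average inventory ≈ 1,695.4 kegs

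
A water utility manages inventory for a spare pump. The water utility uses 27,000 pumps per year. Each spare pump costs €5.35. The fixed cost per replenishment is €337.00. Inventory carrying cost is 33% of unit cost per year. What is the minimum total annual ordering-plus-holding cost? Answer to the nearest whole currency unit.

TC* ≈ €5,668

Holding cost H = 0.33 × €5.35 = €1.7655 per unit per year.
The optimal lot size = √(2DS/H) = √(2 × 27,000 × 337 / 1.7655) ≈ 3210.54.
At the optimum the two cost components are equal, so total cost = 2·(Q*/2)H = Q*·H.
Minimum total = √(2DSH) = √(2 × 27,000 × 337 × 1.7655) ≈ 5668.207.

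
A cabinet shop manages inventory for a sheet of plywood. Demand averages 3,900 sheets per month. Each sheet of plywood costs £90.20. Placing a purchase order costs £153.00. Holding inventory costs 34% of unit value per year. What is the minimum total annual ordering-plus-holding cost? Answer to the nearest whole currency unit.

TC* ≈ £20,957

Annual demand D = 3,900 × 12 = 46,800.
Holding cost H = 0.34 × £90.20 = £30.6680 per unit per year.
Q* = √(2DS/H) = √(2 × 46,800 × 153 / 30.668) ≈ 683.35.
At the optimum the two cost components are equal, so total cost = 2·(Q*/2)H = Q*·H.
Minimum total = √(2DSH) = √(2 × 46,800 × 153 × 30.668) ≈ 20956.867.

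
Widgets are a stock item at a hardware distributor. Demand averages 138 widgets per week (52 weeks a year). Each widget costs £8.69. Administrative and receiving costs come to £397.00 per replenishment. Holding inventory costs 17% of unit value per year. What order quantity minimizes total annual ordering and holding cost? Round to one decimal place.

Q* ≈ 1,963.9 widgets

Annual demand D = 138 × 52 = 7,176.
Holding cost H = 0.17 × £8.69 = £1.4773 per unit per year.
EOQ = √(2DS / H) = √(2 × 7,176 × 397 / 1.4773).
= √(5,697,744 / 1.4773) = √3,856,863.1964 ≈ 1963.890.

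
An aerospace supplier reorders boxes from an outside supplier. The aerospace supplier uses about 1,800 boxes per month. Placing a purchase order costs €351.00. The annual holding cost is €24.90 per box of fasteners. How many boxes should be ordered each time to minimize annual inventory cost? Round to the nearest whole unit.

Q* ≈ 780 boxes

Annual demand D = 1,800 × 12 = 21,600.
EOQ = √(2DS / H) = √(2 × 21,600 × 351 / 24.9).
= √(15,163,200 / 24.9) = √608,963.8554 ≈ 780.361.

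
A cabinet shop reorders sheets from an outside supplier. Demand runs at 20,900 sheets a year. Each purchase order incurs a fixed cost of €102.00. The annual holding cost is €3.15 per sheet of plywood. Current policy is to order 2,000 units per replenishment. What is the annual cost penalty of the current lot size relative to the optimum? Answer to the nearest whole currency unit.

Extra cost ≈ €551 per year

EOQ = √(2DS/H) = √(2 × 20,900 × 102 / 3.15) ≈ 1163.41.
Cost at Q* = (D/Q*)S + (Q*/2)H = √(2DSH) ≈ €3,664.74.
Cost at Q = 2,000: (20,900/2,000)×102 + (2,000/2)×3.15 = €1,065.90 + €3,150.00 = €4,215.90.
Excess = €4,215.90 − €3,664.74 = €551.16.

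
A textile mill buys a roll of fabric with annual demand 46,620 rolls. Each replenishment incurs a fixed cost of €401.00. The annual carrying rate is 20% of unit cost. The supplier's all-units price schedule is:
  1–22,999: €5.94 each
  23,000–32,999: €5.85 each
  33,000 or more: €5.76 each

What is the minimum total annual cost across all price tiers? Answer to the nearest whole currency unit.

Holding cost per unit per year at price C is H = 0.20·C.
Candidates are each tier's EOQ (if it falls in that tier) and each price-break quantity.
EOQ at €5.94 = 5610.0 (feasible in tier 1): TC = 46,620×€5.94 + (46,620/5610.0)×401 + (5610.0/2)×0.20×€5.94 = €283,587.51.
EOQ at €5.85 = 5653.0 < 23000, so use break Q=23000: TC = 46,620×€5.85 + (46,620/23000.0)×401 + (23000.0/2)×0.20×€5.85 = €286,994.81.
EOQ at €5.76 = 5697.0 < 33000, so use break Q=33000: TC = 46,620×€5.76 + (46,620/33000.0)×401 + (33000.0/2)×0.20×€5.76 = €288,105.70.
Lowest total cost among the candidates is at Q = 5610.0.

TC* ≈ €283,588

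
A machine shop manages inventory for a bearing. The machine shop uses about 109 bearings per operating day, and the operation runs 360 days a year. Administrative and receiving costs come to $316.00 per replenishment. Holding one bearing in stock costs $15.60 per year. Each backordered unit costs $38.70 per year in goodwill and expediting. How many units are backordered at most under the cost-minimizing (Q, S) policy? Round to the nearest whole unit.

Annual demand D = 109 × 360 = 39,240.
With planned backorders, Q* = √(2DS/H) · √((H+B)/B).
√(2DS/H) = √(2 × 39,240 × 316 / 15.6) = 1260.842.
√((H+B)/B) = √((15.6+38.7)/38.7) = 1.1845.
Q* ≈ 1493.500.
S* = Q* · H/(H+B) = 1493.500 × 15.6/54.3 ≈ 429.072.

S* ≈ 429 bearings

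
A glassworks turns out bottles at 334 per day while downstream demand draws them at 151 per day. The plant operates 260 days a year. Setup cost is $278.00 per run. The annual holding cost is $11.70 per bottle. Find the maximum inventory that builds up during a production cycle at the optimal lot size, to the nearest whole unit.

I_max ≈ 1,011 bottles

Annual demand D = 151 × 260 = 39,260.
Production build-up factor (1 − d/p) = 1 − 151/334 = 0.5479.
Q* = √(2DS / (H(1 − d/p))) = √(2 × 39,260 × 278 / (11.7 × 0.5479)).
= √(21,828,560 / 6.4105) ≈ 1845.301.
Maximum inventory = Q*(1 − d/p) = 1845.301 × 0.5479 ≈ 1011.048.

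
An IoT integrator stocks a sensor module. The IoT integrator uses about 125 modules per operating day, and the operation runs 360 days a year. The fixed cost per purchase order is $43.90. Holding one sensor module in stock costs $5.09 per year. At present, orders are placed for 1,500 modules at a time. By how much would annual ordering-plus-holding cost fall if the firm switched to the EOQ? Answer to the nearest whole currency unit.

Annual demand D = 125 × 360 = 45,000.
EOQ = √(2DS/H) = √(2 × 45,000 × 43.9 / 5.09) ≈ 881.04.
Cost at Q* = (D/Q*)S + (Q*/2)H = √(2DSH) ≈ $4,484.48.
Cost at Q = 1,500: (45,000/1,500)×43.9 + (1,500/2)×5.09 = $1,317.00 + $3,817.50 = $5,134.50.
Excess = $5,134.50 − $4,484.48 = $650.02.

Extra cost ≈ $650 per year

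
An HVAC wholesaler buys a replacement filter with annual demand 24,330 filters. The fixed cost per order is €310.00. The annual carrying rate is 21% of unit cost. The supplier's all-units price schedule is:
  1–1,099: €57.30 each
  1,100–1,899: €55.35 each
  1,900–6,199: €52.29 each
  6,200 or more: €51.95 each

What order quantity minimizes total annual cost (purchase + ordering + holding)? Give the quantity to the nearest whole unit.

Q* ≈ 1,900 filters

Holding cost per unit per year at price C is H = 0.21·C.
Evaluate total cost at each tier's feasible EOQ or, if the EOQ is below the tier, at the tier's minimum quantity.
Tier 1 (€57.30): EOQ = 1119.6 exceeds tier's upper bound 1099, so this tier is dominated.
EOQ at €55.35 = 1139.2 (feasible in tier 2): TC = 24,330×€55.35 + (24,330/1139.2)×310 + (1139.2/2)×0.21×€55.35 = €1,359,906.94.
EOQ at €52.29 = 1172.1 < 1900, so use break Q=1900: TC = 24,330×€52.29 + (24,330/1900.0)×310 + (1900.0/2)×0.21×€52.29 = €1,286,617.19.
EOQ at €51.95 = 1175.9 < 6200, so use break Q=6200: TC = 24,330×€51.95 + (24,330/6200.0)×310 + (6200.0/2)×0.21×€51.95 = €1,298,979.45.
Lowest total cost is €1,286,617.19 at Q = 1900.0.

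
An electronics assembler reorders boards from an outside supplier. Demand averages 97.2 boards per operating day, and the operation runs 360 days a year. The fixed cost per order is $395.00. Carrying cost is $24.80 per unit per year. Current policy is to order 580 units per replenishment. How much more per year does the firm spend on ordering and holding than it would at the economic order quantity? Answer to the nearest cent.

Annual demand D = 97.2 × 360 = 34,992.
EOQ = √(2DS/H) = √(2 × 34,992 × 395 / 24.8) ≈ 1055.78.
Cost at Q* = (D/Q*)S + (Q*/2)H = √(2DSH) ≈ $26,183.26.
Cost at Q = 580: (34,992/580)×395 + (580/2)×24.8 = $23,830.76 + $7,192.00 = $31,022.76.
Excess = $31,022.76 − $26,183.26 = $4,839.50.

Extra cost ≈ $4,839.50 per year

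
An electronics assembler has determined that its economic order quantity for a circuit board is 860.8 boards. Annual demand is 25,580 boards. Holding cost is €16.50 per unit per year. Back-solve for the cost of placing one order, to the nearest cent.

S ≈ €238.98

The basic EOQ model gives Q* = √(2DS/H); rearrange for the unknown.
From Q* = √(2DS/H): S = Q*²H / (2D) = 860.8² × 16.5 / (2 × 25,580) = 238.9780.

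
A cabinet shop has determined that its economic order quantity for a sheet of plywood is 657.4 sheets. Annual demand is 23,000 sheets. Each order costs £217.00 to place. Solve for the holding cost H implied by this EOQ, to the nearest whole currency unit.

The basic EOQ model gives Q* = √(2DS/H); rearrange for the unknown.
From Q* = √(2DS/H): H = 2DS / Q*² = 2 × 23,000 × 217 / 657.4² = 23.0971.

H ≈ £23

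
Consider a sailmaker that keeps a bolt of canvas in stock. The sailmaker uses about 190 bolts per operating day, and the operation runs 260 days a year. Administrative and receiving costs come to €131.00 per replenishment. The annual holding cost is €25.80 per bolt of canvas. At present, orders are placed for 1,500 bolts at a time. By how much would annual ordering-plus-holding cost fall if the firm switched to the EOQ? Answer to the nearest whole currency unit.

Annual demand D = 190 × 260 = 49,400.
EOQ = √(2DS/H) = √(2 × 49,400 × 131 / 25.8) ≈ 708.28.
Cost at Q* = (D/Q*)S + (Q*/2)H = √(2DSH) ≈ €18,273.59.
Cost at Q = 1,500: (49,400/1,500)×131 + (1,500/2)×25.8 = €4,314.27 + €19,350.00 = €23,664.27.
Excess = €23,664.27 − €18,273.59 = €5,390.67.

Extra cost ≈ €5,391 per year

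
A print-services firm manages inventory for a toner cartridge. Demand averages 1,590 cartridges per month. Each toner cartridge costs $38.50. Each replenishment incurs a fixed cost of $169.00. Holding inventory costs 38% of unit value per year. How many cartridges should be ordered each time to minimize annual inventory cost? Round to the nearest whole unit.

Q* ≈ 664 cartridges

Annual demand D = 1,590 × 12 = 19,080.
Holding cost H = 0.38 × $38.50 = $14.6300 per unit per year.
EOQ = √(2DS / H) = √(2 × 19,080 × 169 / 14.63).
= √(6,449,040 / 14.63) = √440,809.296 ≈ 663.935.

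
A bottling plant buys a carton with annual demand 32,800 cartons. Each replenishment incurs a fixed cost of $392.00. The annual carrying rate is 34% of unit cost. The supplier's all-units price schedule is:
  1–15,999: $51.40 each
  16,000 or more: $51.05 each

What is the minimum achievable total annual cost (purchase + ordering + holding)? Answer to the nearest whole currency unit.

TC* ≈ $1,707,119

Holding cost per unit per year at price C is H = 0.34·C.
For each price level, check whether its EOQ is feasible; otherwise the best quantity at that price is the breakpoint.
EOQ at $51.40 = 1213.0 (feasible in tier 1): TC = 32,800×$51.40 + (32,800/1213.0)×392 + (1213.0/2)×0.34×$51.40 = $1,707,119.03.
EOQ at $51.05 = 1217.2 < 16000, so use break Q=16000: TC = 32,800×$51.05 + (32,800/16000.0)×392 + (16000.0/2)×0.34×$51.05 = $1,814,099.60.
Lowest total cost among the candidates is at Q = 1213.0.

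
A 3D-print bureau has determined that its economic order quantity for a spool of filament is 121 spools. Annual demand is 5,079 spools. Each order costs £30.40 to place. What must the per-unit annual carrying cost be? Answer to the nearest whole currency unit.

The basic EOQ model gives Q* = √(2DS/H); rearrange for the unknown.
From Q* = √(2DS/H): H = 2DS / Q*² = 2 × 5,079 × 30.4 / 121² = 21.0917.

H ≈ £21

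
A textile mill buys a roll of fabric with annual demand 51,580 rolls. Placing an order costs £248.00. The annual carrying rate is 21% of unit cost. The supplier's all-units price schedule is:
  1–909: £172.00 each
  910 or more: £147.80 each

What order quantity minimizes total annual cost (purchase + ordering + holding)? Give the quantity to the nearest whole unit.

Holding cost per unit per year at price C is H = 0.21·C.
For each price level, check whether its EOQ is feasible; otherwise the best quantity at that price is the breakpoint.
EOQ at £172.00 = 841.6 (feasible in tier 1): TC = 51,580×£172.00 + (51,580/841.6)×248 + (841.6/2)×0.21×£172.00 = £8,902,158.73.
EOQ at £147.80 = 907.9 < 910, so use break Q=910: TC = 51,580×£147.80 + (51,580/910.0)×248 + (910.0/2)×0.21×£147.80 = £7,651,703.26.
Lowest total cost is £7,651,703.26 at Q = 910.0.

Q* ≈ 910 rolls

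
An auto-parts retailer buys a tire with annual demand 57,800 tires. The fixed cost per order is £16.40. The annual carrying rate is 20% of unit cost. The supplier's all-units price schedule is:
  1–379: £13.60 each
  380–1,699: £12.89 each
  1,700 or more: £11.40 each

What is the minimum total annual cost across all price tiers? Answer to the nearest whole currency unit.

TC* ≈ £661,416

Holding cost per unit per year at price C is H = 0.20·C.
For each price level, check whether its EOQ is feasible; otherwise the best quantity at that price is the breakpoint.
Tier 1 (£13.60): EOQ = 834.9 exceeds tier's upper bound 379, so this tier is dominated.
EOQ at £12.89 = 857.5 (feasible in tier 2): TC = 57,800×£12.89 + (57,800/857.5)×16.4 + (857.5/2)×0.20×£12.89 = £747,252.76.
EOQ at £11.40 = 911.9 < 1700, so use break Q=1700: TC = 57,800×£11.40 + (57,800/1700.0)×16.4 + (1700.0/2)×0.20×£11.40 = £661,415.60.
Lowest total cost among the candidates is at Q = 1700.0.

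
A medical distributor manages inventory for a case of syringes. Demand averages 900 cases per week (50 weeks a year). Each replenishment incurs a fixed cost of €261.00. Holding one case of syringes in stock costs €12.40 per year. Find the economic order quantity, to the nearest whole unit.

Annual demand D = 900 × 50 = 45,000.
EOQ = √(2DS / H) = √(2 × 45,000 × 261 / 12.4).
= √(23,490,000 / 12.4) = √1,894,354.8387 ≈ 1376.356.

Q* ≈ 1,376 cases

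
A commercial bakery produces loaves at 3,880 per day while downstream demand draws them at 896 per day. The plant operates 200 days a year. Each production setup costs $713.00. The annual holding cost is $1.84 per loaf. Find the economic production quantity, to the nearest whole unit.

Annual demand D = 896 × 200 = 179,200.
Production build-up factor (1 − d/p) = 1 − 896/3,880 = 0.7691.
Q* = √(2DS / (H(1 − d/p))) = √(2 × 179,200 × 713 / (1.84 × 0.7691)).
= √(255,539,200 / 1.4151) ≈ 13438.052.

Q* ≈ 13,438 loaves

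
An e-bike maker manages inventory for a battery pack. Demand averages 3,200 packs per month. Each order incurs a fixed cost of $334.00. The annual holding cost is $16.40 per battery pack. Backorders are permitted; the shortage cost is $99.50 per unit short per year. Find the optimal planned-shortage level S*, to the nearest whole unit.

Annual demand D = 3,200 × 12 = 38,400.
With planned backorders, Q* = √(2DS/H) · √((H+B)/B).
√(2DS/H) = √(2 × 38,400 × 334 / 16.4) = 1250.639.
√((H+B)/B) = √((16.4+99.5)/99.5) = 1.0793.
Q* ≈ 1349.777.
S* = Q* · H/(H+B) = 1349.777 × 16.4/115.9 ≈ 190.995.

S* ≈ 191 packs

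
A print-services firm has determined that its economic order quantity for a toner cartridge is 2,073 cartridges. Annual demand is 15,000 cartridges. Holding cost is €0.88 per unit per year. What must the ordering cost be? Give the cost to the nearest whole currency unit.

Squaring Q* = √(2DS/H) gives Q*² = 2DS/H.
From Q* = √(2DS/H): S = Q*²H / (2D) = 2,073² × 0.88 / (2 × 15,000) = 126.0550.

S ≈ €126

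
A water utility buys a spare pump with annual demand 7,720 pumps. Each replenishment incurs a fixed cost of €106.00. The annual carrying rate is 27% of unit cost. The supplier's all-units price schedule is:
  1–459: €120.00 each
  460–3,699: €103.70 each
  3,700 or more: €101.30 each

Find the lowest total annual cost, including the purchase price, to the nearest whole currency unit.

Holding cost per unit per year at price C is H = 0.27·C.
Candidates are each tier's EOQ (if it falls in that tier) and each price-break quantity.
EOQ at €120.00 = 224.8 (feasible in tier 1): TC = 7,720×€120.00 + (7,720/224.8)×106 + (224.8/2)×0.27×€120.00 = €933,681.97.
EOQ at €103.70 = 241.8 < 460, so use break Q=460: TC = 7,720×€103.70 + (7,720/460.0)×106 + (460.0/2)×0.27×€103.70 = €808,782.73.
EOQ at €101.30 = 244.6 < 3700, so use break Q=3700: TC = 7,720×€101.30 + (7,720/3700.0)×106 + (3700.0/2)×0.27×€101.30 = €832,856.52.
Lowest total cost among the candidates is at Q = 460.0.

TC* ≈ €808,783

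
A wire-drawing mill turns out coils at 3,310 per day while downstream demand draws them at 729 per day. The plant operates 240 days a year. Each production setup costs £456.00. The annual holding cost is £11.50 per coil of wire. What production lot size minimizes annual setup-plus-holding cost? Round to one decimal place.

Q* ≈ 4,218.3 coils

Annual demand D = 729 × 240 = 174,960.
Production build-up factor (1 − d/p) = 1 − 729/3,310 = 0.7798.
Q* = √(2DS / (H(1 − d/p))) = √(2 × 174,960 × 456 / (11.5 × 0.7798)).
= √(159,563,520 / 8.9672) ≈ 4218.304.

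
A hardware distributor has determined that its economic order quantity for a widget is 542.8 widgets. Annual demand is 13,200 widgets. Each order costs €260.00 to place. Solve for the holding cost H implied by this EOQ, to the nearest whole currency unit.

Invert the EOQ relation Q*² = 2DS/H.
From Q* = √(2DS/H): H = 2DS / Q*² = 2 × 13,200 × 260 / 542.8² = 23.2969.

H ≈ €23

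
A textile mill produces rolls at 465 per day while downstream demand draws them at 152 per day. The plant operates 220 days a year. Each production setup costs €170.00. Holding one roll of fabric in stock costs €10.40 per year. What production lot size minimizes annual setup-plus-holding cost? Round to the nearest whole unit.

Annual demand D = 152 × 220 = 33,440.
Production build-up factor (1 − d/p) = 1 − 152/465 = 0.6731.
Q* = √(2DS / (H(1 − d/p))) = √(2 × 33,440 × 170 / (10.4 × 0.6731)).
= √(11,369,600 / 7.0004) ≈ 1274.413.

Q* ≈ 1,274 rolls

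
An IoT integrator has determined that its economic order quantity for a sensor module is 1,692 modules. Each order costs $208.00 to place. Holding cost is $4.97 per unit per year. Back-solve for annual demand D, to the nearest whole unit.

D ≈ 34,203 modules per year

Squaring Q* = √(2DS/H) gives Q*² = 2DS/H.
From Q* = √(2DS/H): D = Q*²H / (2S) = 1,692² × 4.97 / (2 × 208) = 34202.967.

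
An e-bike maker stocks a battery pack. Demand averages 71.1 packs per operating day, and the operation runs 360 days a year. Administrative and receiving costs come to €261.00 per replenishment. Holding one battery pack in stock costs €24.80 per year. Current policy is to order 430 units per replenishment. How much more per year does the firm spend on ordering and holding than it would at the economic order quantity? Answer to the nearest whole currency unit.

Extra cost ≈ €2,665 per year

Annual demand D = 71.1 × 360 = 25,596.
EOQ = √(2DS/H) = √(2 × 25,596 × 261 / 24.8) ≈ 734.00.
Cost at Q* = (D/Q*)S + (Q*/2)H = √(2DSH) ≈ €18,203.17.
Cost at Q = 430: (25,596/430)×261 + (430/2)×24.8 = €15,536.18 + €5,332.00 = €20,868.18.
Excess = €20,868.18 − €18,203.17 = €2,665.00.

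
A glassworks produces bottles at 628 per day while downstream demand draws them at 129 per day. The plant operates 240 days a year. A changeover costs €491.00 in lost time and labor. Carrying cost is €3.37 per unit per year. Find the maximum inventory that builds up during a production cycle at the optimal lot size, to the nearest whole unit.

Annual demand D = 129 × 240 = 30,960.
Production build-up factor (1 − d/p) = 1 − 129/628 = 0.7946.
Q* = √(2DS / (H(1 − d/p))) = √(2 × 30,960 × 491 / (3.37 × 0.7946)).
= √(30,402,720 / 2.6778) ≈ 3369.542.
Maximum inventory = Q*(1 − d/p) = 3369.542 × 0.7946 ≈ 2677.391.

I_max ≈ 2,677 bottles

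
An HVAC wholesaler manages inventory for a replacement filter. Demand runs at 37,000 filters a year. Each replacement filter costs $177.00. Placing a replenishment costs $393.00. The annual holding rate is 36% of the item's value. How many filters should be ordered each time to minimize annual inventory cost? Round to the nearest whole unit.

Holding cost H = 0.36 × $177.00 = $63.7200 per unit per year.
EOQ = √(2DS / H) = √(2 × 37,000 × 393 / 63.72).
= √(29,082,000 / 63.72) = √456,403.0132 ≈ 675.576.

Q* ≈ 676 filters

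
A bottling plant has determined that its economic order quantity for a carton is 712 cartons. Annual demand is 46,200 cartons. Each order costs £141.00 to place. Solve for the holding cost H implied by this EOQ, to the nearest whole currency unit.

Invert the EOQ relation Q*² = 2DS/H.
From Q* = √(2DS/H): H = 2DS / Q*² = 2 × 46,200 × 141 / 712² = 25.6999.

H ≈ £26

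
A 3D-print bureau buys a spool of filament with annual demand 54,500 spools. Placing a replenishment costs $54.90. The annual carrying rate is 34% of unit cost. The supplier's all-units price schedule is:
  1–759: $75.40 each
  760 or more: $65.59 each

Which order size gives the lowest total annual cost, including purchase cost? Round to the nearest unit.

Q* ≈ 760 spools

Holding cost per unit per year at price C is H = 0.34·C.
Candidates are each tier's EOQ (if it falls in that tier) and each price-break quantity.
EOQ at $75.40 = 483.1 (feasible in tier 1): TC = 54,500×$75.40 + (54,500/483.1)×54.9 + (483.1/2)×0.34×$75.40 = $4,121,685.81.
EOQ at $65.59 = 518.0 < 760, so use break Q=760: TC = 54,500×$65.59 + (54,500/760.0)×54.9 + (760.0/2)×0.34×$65.59 = $3,587,066.14.
Lowest total cost is $3,587,066.14 at Q = 760.0.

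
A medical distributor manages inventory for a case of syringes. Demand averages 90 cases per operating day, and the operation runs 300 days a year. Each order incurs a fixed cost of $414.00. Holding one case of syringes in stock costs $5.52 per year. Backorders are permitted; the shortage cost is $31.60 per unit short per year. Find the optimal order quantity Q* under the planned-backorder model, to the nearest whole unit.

Annual demand D = 90 × 300 = 27,000.
With planned backorders, Q* = √(2DS/H) · √((H+B)/B).
√(2DS/H) = √(2 × 27,000 × 414 / 5.52) = 2012.461.
√((H+B)/B) = √((5.52+31.6)/31.6) = 1.0838.
Q* ≈ 2181.162.

Q* ≈ 2,181 cases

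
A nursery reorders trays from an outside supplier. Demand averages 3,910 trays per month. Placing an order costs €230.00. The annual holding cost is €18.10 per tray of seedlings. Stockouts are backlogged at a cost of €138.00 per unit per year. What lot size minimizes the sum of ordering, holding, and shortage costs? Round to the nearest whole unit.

Q* ≈ 1,161 trays

Annual demand D = 3,910 × 12 = 46,920.
With planned backorders, Q* = √(2DS/H) · √((H+B)/B).
√(2DS/H) = √(2 × 46,920 × 230 / 18.1) = 1091.990.
√((H+B)/B) = √((18.1+138)/138) = 1.0636.
Q* ≈ 1161.397.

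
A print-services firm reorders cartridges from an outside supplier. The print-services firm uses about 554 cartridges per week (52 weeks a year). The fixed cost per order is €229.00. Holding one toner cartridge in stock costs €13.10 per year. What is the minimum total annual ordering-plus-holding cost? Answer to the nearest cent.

Annual demand D = 554 × 52 = 28,808.
The optimal lot size = √(2DS/H) = √(2 × 28,808 × 229 / 13.1) ≈ 1003.58.
At the optimum the two cost components are equal, so total cost = 2·(Q*/2)H = Q*·H.
Minimum total = √(2DSH) = √(2 × 28,808 × 229 × 13.1) ≈ 13146.948.

TC* ≈ €13,146.95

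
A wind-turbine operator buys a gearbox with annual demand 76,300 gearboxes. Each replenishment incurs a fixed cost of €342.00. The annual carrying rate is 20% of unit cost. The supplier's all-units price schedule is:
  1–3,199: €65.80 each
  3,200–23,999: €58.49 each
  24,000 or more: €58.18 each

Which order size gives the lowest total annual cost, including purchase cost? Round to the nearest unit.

Holding cost per unit per year at price C is H = 0.20·C.
For each price level, check whether its EOQ is feasible; otherwise the best quantity at that price is the breakpoint.
EOQ at €65.80 = 1991.4 (feasible in tier 1): TC = 76,300×€65.80 + (76,300/1991.4)×342 + (1991.4/2)×0.20×€65.80 = €5,046,747.06.
EOQ at €58.49 = 2112.2 < 3200, so use break Q=3200: TC = 76,300×€58.49 + (76,300/3200.0)×342 + (3200.0/2)×0.20×€58.49 = €4,489,658.36.
EOQ at €58.18 = 2117.8 < 24000, so use break Q=24000: TC = 76,300×€58.18 + (76,300/24000.0)×342 + (24000.0/2)×0.20×€58.18 = €4,579,853.28.
Lowest total cost is €4,489,658.36 at Q = 3200.0.

Q* ≈ 3,200 gearboxes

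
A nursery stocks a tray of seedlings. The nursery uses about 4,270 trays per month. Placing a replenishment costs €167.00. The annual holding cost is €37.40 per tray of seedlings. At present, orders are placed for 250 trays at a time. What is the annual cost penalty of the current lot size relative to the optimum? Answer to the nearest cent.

Extra cost ≈ €13,603.72 per year

Annual demand D = 4,270 × 12 = 51,240.
EOQ = √(2DS/H) = √(2 × 51,240 × 167 / 37.4) ≈ 676.46.
Cost at Q* = (D/Q*)S + (Q*/2)H = √(2DSH) ≈ €25,299.60.
Cost at Q = 250: (51,240/250)×167 + (250/2)×37.4 = €34,228.32 + €4,675.00 = €38,903.32.
Excess = €38,903.32 − €25,299.60 = €13,603.72.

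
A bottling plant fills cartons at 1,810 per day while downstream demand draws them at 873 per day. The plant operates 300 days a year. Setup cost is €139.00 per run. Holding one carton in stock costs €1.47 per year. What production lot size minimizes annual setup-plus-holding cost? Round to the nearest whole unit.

Q* ≈ 9,781 cartons

Annual demand D = 873 × 300 = 261,900.
Production build-up factor (1 − d/p) = 1 − 873/1,810 = 0.5177.
Q* = √(2DS / (H(1 − d/p))) = √(2 × 261,900 × 139 / (1.47 × 0.5177)).
= √(72,808,200 / 0.761) ≈ 9781.399.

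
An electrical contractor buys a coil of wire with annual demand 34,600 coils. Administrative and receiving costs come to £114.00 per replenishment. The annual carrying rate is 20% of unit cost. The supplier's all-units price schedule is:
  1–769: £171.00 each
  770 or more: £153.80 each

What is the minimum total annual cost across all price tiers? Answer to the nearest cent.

Holding cost per unit per year at price C is H = 0.20·C.
Evaluate total cost at each tier's feasible EOQ or, if the EOQ is below the tier, at the tier's minimum quantity.
EOQ at £171.00 = 480.3 (feasible in tier 1): TC = 34,600×£171.00 + (34,600/480.3)×114 + (480.3/2)×0.20×£171.00 = £5,933,025.50.
EOQ at £153.80 = 506.4 < 770, so use break Q=770: TC = 34,600×£153.80 + (34,600/770.0)×114 + (770.0/2)×0.20×£153.80 = £5,338,445.20.
Lowest total cost among the candidates is at Q = 770.0.

TC* ≈ £5,338,445.20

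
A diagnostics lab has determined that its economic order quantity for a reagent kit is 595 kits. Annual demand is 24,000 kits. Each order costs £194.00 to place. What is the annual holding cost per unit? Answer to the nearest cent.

The basic EOQ model gives Q* = √(2DS/H); rearrange for the unknown.
From Q* = √(2DS/H): H = 2DS / Q*² = 2 × 24,000 × 194 / 595² = 26.3032.

H ≈ £26.30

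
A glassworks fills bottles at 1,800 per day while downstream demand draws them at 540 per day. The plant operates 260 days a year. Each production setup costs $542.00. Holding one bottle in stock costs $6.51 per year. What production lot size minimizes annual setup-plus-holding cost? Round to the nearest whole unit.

Q* ≈ 5,779 bottles

Annual demand D = 540 × 260 = 140,400.
Production build-up factor (1 − d/p) = 1 − 540/1,800 = 0.7000.
Q* = √(2DS / (H(1 − d/p))) = √(2 × 140,400 × 542 / (6.51 × 0.7000)).
= √(152,193,600 / 4.557) ≈ 5779.080.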